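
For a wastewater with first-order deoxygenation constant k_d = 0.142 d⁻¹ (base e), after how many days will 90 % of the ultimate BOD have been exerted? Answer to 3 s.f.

t ≈ 16.2 d

y/L₀ = 1 − e^(−k_d t) = 0.90 ⇒ e^(−k_d t) = 0.100
t = −ln(0.100) / 0.142 = 2.303 / 0.142 = 16.22 d.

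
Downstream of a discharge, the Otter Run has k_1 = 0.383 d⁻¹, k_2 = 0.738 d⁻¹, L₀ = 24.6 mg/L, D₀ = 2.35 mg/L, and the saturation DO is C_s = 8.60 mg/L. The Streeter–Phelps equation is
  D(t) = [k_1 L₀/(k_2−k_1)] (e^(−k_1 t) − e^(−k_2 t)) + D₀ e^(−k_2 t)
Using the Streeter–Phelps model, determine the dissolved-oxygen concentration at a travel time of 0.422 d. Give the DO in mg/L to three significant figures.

DO ≈ 3.74 mg/L

k_1 L₀/(k_2−k_1) = 0.383×24.6/(0.738−0.383) = 9.422/0.3550 = 26.54 mg/L.
e^(−k_1 t) = e^(−0.383×0.4220) = 0.8508; e^(−k_2 t) = e^(−0.738×0.4220) = 0.7324.
D = 26.54 × (0.8508 − 0.7324) + 2.35 × 0.7324 = 3.141 + 1.721 = 4.863 mg/L.
DO = C_s − D = 8.60 − 4.863 = 3.737 mg/L.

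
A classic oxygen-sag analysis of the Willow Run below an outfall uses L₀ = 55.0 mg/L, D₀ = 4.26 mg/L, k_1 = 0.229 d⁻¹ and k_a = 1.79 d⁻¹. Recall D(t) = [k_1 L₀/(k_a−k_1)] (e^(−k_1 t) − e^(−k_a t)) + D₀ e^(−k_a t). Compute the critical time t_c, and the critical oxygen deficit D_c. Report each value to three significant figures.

At the critical point dD/dt = 0, so k_1 L₀ e^(−k_1 t) = k_a D. Substituting D(t) from the Streeter–Phelps equation and solving for t gives
t_c = ln[(k_a/k_1)(1 − D₀(k_a−k_1)/(k_1 L₀))] / (k_a−k_1).
Here k_a−k_1 = 1.561 d⁻¹ and 1 − D₀(k_a−k_1)/(k_1 L₀) = 1 − 4.26×1.561/(0.229×55.0) = 0.4720, so
t_c = ln(7.817 × 0.4720) / 1.561 = 1.306 / 1.561 = 0.8363 d.
L(t_c) = L₀ e^(−k_1 t_c) = 55.0 × 0.8257 = 45.41 mg/L, and at the critical point k_a D_c = k_1 L, so D_c = (0.229/1.79) × 45.41 = 5.810 mg/L.

t_c ≈ 0.836 d; D_c ≈ 5.81 mg/L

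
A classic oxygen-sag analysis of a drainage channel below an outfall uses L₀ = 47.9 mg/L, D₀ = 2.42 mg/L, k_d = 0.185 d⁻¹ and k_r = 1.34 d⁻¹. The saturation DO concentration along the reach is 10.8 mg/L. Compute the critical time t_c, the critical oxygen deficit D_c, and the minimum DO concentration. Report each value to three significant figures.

t_c ≈ 1.39 d; D_c ≈ 5.12 mg/L; min DO ≈ 5.68 mg/L

t_c = [1/(k_r−k_d)] ln[(k_r/k_d)(1 − D₀(k_r−k_d)/(k_d L₀))]
= [1/(1.34−0.185)] ln[(1.34/0.185)(1 − 2.42×1.155/(0.185×47.9))]
= (1/1.155) ln[7.243 × 0.6846] = 0.8658 × ln(4.959) = 0.8658 × 1.601 = 1.386 d.
L(t_c) = L₀ e^(−k_d t_c) = 47.9 × 0.7738 = 37.06 mg/L, and at the critical point k_r D_c = k_d L, so D_c = (0.185/1.34) × 37.06 = 5.117 mg/L.
Minimum DO = C_s − D_c = 10.8 − 5.117 = 5.683 mg/L.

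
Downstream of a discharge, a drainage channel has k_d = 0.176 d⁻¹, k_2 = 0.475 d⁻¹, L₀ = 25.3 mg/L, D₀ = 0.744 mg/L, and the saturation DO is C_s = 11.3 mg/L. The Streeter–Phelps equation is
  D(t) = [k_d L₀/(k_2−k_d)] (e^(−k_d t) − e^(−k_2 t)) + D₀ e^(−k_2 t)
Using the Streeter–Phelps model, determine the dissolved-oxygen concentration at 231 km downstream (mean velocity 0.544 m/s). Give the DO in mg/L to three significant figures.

Travel time t = x/v = 231 km / (0.544 m/s) = 231000 m / 0.544 m/s = 424600 s = 4.915 d.
k_d L₀/(k_2−k_d) = 0.176×25.3/(0.475−0.176) = 4.453/0.2990 = 14.89 mg/L.
e^(−k_d t) = e^(−0.176×4.915) = 0.4211; e^(−k_2 t) = e^(−0.475×4.915) = 0.09686.
D = 14.89 × (0.4211 − 0.09686) + 0.744 × 0.09686 = 4.828 + 0.07206 = 4.900 mg/L.
DO = C_s − D = 11.3 − 4.900 = 6.400 mg/L.

DO ≈ 6.40 mg/L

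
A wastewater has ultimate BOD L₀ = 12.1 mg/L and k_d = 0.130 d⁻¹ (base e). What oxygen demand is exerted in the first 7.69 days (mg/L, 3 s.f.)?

y_t = L₀(1 − e^(−k_d t)) = 12.1 × (1 − e^(−0.130×7.69))
= 12.1 × (1 − 0.3680) = 12.1 × 0.6320 = 7.647 mg/L.

y ≈ 7.65 mg/L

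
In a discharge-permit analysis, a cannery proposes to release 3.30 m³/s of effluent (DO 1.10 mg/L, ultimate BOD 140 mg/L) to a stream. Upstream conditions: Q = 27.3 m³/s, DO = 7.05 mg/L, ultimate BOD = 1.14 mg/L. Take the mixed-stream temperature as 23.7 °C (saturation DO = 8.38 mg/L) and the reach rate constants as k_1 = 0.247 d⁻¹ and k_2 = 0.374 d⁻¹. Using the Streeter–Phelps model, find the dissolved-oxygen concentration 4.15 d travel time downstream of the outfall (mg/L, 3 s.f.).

Mixed DO = (27.3×7.05 + 3.30×1.10)/(27.3+3.30) = 196.1/30.60 = 6.408 mg/L.
Mixed L₀ = (27.3×1.14 + 3.30×140)/(30.60) = 493.1/30.60 = 16.12 mg/L.
Initial deficit D₀ = C_s − DO₀ = 8.38 − 6.408 = 1.972 mg/L.
D(4.15) = [0.247×16.12/(0.374−0.247)](e^(−0.247×4.15) − e^(−0.374×4.15)) + 1.972 e^(−0.374×4.15)
= 31.34 × (0.3588 − 0.2118) + 1.972 × 0.2118 = 5.024 mg/L.
DO = 8.38 − 5.024 = 3.356 mg/L.

DO ≈ 3.36 mg/L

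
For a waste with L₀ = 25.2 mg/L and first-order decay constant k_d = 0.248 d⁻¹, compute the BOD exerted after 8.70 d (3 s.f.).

y_t = L₀(1 − e^(−k_d t)) = 25.2 × (1 − e^(−0.248×8.70))
= 25.2 × (1 − 0.1156) = 25.2 × 0.8844 = 22.29 mg/L.

y ≈ 22.3 mg/L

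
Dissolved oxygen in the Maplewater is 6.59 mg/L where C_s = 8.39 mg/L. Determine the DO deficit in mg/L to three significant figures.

D ≈ 1.80 mg/L

D = C_s − C = 8.39 − 6.59 = 1.80 mg/L.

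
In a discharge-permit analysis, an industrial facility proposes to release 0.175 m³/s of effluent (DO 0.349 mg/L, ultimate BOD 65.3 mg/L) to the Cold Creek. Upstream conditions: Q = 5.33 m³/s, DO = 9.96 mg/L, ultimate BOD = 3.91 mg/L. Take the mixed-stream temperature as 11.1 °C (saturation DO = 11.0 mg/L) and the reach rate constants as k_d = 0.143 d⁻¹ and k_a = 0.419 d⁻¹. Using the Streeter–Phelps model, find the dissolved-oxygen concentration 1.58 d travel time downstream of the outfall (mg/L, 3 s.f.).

Mixed DO = (5.33×9.96 + 0.175×0.349)/(5.33+0.175) = 53.15/5.505 = 9.654 mg/L.
Mixed L₀ = (5.33×3.91 + 0.175×65.3)/(5.505) = 32.27/5.505 = 5.862 mg/L.
Initial deficit D₀ = C_s − DO₀ = 11.0 − 9.654 = 1.346 mg/L.
D(1.58) = [0.143×5.862/(0.419−0.143)](e^(−0.143×1.58) − e^(−0.419×1.58)) + 1.346 e^(−0.419×1.58)
= 3.037 × (0.7978 − 0.5158) + 1.346 × 0.5158 = 1.550 mg/L.
DO = 11.0 − 1.550 = 9.450 mg/L.

DO ≈ 9.45 mg/L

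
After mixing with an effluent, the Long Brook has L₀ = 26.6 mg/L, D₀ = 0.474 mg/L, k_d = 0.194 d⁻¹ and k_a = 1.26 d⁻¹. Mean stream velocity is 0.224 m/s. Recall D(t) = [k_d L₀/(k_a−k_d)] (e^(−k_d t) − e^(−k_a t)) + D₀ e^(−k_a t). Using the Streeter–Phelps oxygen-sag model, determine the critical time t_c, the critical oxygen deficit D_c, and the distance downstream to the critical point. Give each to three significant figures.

t_c ≈ 1.66 d; D_c ≈ 2.97 mg/L; x_c ≈ 32.1 km

At the critical point dD/dt = 0, so k_d L₀ e^(−k_d t) = k_a D. Substituting D(t) from the Streeter–Phelps equation and solving for t gives
t_c = ln[(k_a/k_d)(1 − D₀(k_a−k_d)/(k_d L₀))] / (k_a−k_d).
Here k_a−k_d = 1.066 d⁻¹ and 1 − D₀(k_a−k_d)/(k_d L₀) = 1 − 0.474×1.066/(0.194×26.6) = 0.9021, so
t_c = ln(6.495 × 0.9021) / 1.066 = 1.768 / 1.066 = 1.659 d.
L(t_c) = L₀ e^(−k_d t_c) = 26.6 × 0.7249 = 19.28 mg/L, and at the critical point k_a D_c = k_d L, so D_c = (0.194/1.26) × 19.28 = 2.969 mg/L.
x_c = v t_c = 0.224 m/s × 1.659 d × 86400 s/d = 32100 m ≈ 32.1 km.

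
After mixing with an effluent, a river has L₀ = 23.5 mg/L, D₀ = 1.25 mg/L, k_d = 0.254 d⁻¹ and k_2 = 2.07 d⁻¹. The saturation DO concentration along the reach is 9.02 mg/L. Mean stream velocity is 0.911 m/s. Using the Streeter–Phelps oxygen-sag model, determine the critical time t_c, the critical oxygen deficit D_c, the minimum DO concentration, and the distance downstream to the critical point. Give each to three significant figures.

t_c ≈ 0.892 d; D_c ≈ 2.30 mg/L; min DO ≈ 6.72 mg/L; x_c ≈ 70.2 km

With k_2/k_d = 8.150 and 1 − D₀(k_2−k_d)/(k_d L₀) = 0.6197,
t_c = ln(8.150 × 0.6197) / (2.07 − 0.254) = ln(5.050) / 1.816 = 1.619/1.816 = 0.8918 d.
L(t_c) = L₀ e^(−k_d t_c) = 23.5 × 0.7973 = 18.74 mg/L, and at the critical point k_2 D_c = k_d L, so D_c = (0.254/2.07) × 18.74 = 2.299 mg/L.
Minimum DO = C_s − D_c = 9.02 − 2.299 = 6.721 mg/L.
x_c = v t_c = 0.911 m/s × 0.8918 d × 86400 s/d = 70190 m ≈ 70.2 km.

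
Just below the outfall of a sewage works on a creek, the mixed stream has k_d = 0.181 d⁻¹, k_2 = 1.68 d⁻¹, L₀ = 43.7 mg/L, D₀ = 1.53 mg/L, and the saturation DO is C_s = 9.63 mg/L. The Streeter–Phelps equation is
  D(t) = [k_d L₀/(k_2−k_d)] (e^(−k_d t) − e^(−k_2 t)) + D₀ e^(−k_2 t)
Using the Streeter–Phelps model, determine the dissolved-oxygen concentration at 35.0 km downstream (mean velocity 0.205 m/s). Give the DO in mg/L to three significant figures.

DO ≈ 6.08 mg/L

Travel time t = x/v = 35.0 km / (0.205 m/s) = 35000 m / 0.205 m/s = 170700 s = 1.976 d.
k_d L₀/(k_2−k_d) = 0.181×43.7/(1.68−0.181) = 7.910/1.499 = 5.277 mg/L.
e^(−k_d t) = e^(−0.181×1.976) = 0.6993; e^(−k_2 t) = e^(−1.68×1.976) = 0.03616.
D = 5.277 × (0.6993 − 0.03616) + 1.53 × 0.03616 = 3.499 + 0.05533 = 3.555 mg/L.
DO = C_s − D = 9.63 − 3.555 = 6.075 mg/L.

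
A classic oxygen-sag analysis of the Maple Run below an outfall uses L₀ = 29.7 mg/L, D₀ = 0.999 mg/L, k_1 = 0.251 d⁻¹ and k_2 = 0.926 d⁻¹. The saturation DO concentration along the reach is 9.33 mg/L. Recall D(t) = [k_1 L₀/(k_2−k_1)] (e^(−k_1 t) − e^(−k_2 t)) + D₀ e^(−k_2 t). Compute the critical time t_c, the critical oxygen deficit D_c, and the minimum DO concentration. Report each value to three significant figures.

t_c ≈ 1.79 d; D_c ≈ 5.13 mg/L; min DO ≈ 4.20 mg/L

At the critical point dD/dt = 0, so k_1 L₀ e^(−k_1 t) = k_2 D. Substituting D(t) from the Streeter–Phelps equation and solving for t gives
t_c = ln[(k_2/k_1)(1 − D₀(k_2−k_1)/(k_1 L₀))] / (k_2−k_1).
Here k_2−k_1 = 0.6750 d⁻¹ and 1 − D₀(k_2−k_1)/(k_1 L₀) = 1 − 0.999×0.6750/(0.251×29.7) = 0.9095, so
t_c = ln(3.689 × 0.9095) / 0.6750 = 1.211 / 0.6750 = 1.793 d.
L(t_c) = L₀ e^(−k_1 t_c) = 29.7 × 0.6375 = 18.93 mg/L, and at the critical point k_2 D_c = k_1 L, so D_c = (0.251/0.926) × 18.93 = 5.132 mg/L.
Minimum DO = C_s − D_c = 9.33 − 5.132 = 4.198 mg/L.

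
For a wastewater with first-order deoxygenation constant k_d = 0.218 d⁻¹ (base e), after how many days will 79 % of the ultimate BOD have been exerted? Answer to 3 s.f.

t ≈ 7.16 d

y/L₀ = 1 − e^(−k_d t) = 0.79 ⇒ e^(−k_d t) = 0.210
t = −ln(0.210) / 0.218 = 1.561 / 0.218 = 7.159 d.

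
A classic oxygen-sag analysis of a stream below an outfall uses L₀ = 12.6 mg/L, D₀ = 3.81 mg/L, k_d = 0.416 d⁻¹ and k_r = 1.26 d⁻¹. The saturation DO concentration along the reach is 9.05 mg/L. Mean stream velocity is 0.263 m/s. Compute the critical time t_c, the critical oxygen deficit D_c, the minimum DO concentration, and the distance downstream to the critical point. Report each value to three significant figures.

At the critical point dD/dt = 0, so k_d L₀ e^(−k_d t) = k_r D. Substituting D(t) from the Streeter–Phelps equation and solving for t gives
t_c = ln[(k_r/k_d)(1 − D₀(k_r−k_d)/(k_d L₀))] / (k_r−k_d).
Here k_r−k_d = 0.8440 d⁻¹ and 1 − D₀(k_r−k_d)/(k_d L₀) = 1 − 3.81×0.8440/(0.416×12.6) = 0.3865, so
t_c = ln(3.029 × 0.3865) / 0.8440 = 0.1576 / 0.8440 = 0.1867 d.
D_c = (k_d/k_r) L₀ e^(−k_d t_c) = (0.416/1.26) × 12.6 × e^(−0.416×0.1867) = 0.3302 × 12.6 × 0.9253 = 3.849 mg/L.
Minimum DO = C_s − D_c = 9.05 − 3.849 = 5.201 mg/L.
x_c = v t_c = 0.263 m/s × 0.1867 d × 86400 s/d = 4243 m ≈ 4.24 km.

t_c ≈ 0.187 d; D_c ≈ 3.85 mg/L; min DO ≈ 5.20 mg/L; x_c ≈ 4.24 km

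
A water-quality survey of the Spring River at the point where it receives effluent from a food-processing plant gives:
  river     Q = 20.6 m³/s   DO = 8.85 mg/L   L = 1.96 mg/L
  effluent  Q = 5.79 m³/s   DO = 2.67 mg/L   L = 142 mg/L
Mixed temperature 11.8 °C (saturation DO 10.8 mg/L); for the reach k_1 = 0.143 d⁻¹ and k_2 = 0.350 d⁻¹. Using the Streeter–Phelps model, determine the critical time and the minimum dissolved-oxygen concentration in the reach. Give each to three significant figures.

Mixed DO = (20.6×8.85 + 5.79×2.67)/(20.6+5.79) = 197.8/26.39 = 7.494 mg/L.
Mixed L₀ = (20.6×1.96 + 5.79×142)/(26.39) = 862.6/26.39 = 32.68 mg/L.
Initial deficit D₀ = C_s − DO₀ = 10.8 − 7.494 = 3.306 mg/L.
t_c = (1/0.2070) ln[(0.350/0.143)(1 − 3.306×0.2070/(0.143×32.68))] = 4.831 × ln(2.089) = 3.559 d.
D_c = (0.143/0.350) × 32.68 × e^(−0.143×3.559) = 0.4086 × 32.68 × 0.6011 = 8.027 mg/L.
Minimum DO = 10.8 − 8.027 = 2.773 mg/L.

t_c ≈ 3.56 d; minimum DO ≈ 2.77 mg/L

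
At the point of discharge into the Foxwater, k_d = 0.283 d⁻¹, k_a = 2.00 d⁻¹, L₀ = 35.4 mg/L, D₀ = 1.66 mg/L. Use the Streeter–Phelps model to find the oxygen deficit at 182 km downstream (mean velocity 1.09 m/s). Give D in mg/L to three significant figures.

Travel time t = x/v = 182 km / (1.09 m/s) = 182000 m / 1.09 m/s = 167000 s = 1.933 d.
k_d L₀/(k_a−k_d) = 0.283×35.4/(2.00−0.283) = 10.02/1.717 = 5.835 mg/L.
e^(−k_d t) = e^(−0.283×1.933) = 0.5787; e^(−k_a t) = e^(−2.00×1.933) = 0.02096.
D = 5.835 × (0.5787 − 0.02096) + 1.66 × 0.02096 = 3.254 + 0.03479 = 3.289 mg/L.

D ≈ 3.29 mg/L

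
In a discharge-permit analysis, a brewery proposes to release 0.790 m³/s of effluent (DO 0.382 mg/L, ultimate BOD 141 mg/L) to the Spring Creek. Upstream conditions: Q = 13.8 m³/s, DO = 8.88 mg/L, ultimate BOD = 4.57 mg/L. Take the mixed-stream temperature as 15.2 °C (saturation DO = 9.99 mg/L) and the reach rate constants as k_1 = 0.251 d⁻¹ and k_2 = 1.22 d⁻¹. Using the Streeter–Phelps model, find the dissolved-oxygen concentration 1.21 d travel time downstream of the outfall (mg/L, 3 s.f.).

Mixed DO = (13.8×8.88 + 0.790×0.382)/(13.8+0.790) = 122.8/14.59 = 8.420 mg/L.
Mixed L₀ = (13.8×4.57 + 0.790×141)/(14.59) = 174.5/14.59 = 11.96 mg/L.
Initial deficit D₀ = C_s − DO₀ = 9.99 − 8.420 = 1.570 mg/L.
D(1.21) = [0.251×11.96/(1.22−0.251)](e^(−0.251×1.21) − e^(−1.22×1.21)) + 1.570 e^(−1.22×1.21)
= 3.097 × (0.7381 − 0.2285) + 1.570 × 0.2285 = 1.937 mg/L.
DO = 9.99 − 1.937 = 8.053 mg/L.

DO ≈ 8.05 mg/L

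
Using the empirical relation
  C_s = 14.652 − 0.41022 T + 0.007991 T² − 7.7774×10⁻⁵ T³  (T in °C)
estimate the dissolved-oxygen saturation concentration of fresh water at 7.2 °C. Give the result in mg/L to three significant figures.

C_s = 14.652 − 0.41022×7.2 + 0.007991×7.2² − 7.7774×10⁻⁵×7.2³ = 12.08 mg/L.

C_s ≈ 12.1 mg/L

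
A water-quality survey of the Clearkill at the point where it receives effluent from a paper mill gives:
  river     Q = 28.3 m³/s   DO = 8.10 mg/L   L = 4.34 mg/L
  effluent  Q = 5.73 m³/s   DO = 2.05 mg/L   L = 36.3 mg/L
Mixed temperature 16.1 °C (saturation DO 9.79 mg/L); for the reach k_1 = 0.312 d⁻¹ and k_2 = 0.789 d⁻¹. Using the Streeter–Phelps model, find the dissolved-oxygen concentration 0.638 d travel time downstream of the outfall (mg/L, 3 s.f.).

DO ≈ 6.79 mg/L

Mixed DO = (28.3×8.10 + 5.73×2.05)/(28.3+5.73) = 241.0/34.03 = 7.081 mg/L.
Mixed L₀ = (28.3×4.34 + 5.73×36.3)/(34.03) = 330.8/34.03 = 9.721 mg/L.
Initial deficit D₀ = C_s − DO₀ = 9.79 − 7.081 = 2.709 mg/L.
D(0.638) = [0.312×9.721/(0.789−0.312)](e^(−0.312×0.638) − e^(−0.789×0.638)) + 2.709 e^(−0.789×0.638)
= 6.359 × (0.8195 − 0.6045) + 2.709 × 0.6045 = 3.005 mg/L.
DO = 9.79 − 3.005 = 6.785 mg/L.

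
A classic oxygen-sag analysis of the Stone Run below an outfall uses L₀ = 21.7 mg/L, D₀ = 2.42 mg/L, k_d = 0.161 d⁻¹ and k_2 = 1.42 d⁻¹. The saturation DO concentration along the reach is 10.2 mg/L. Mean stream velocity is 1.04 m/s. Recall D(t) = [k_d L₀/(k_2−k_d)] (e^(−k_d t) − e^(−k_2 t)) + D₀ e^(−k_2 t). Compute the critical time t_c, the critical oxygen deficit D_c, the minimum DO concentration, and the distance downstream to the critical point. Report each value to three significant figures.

t_c = [1/(k_2−k_d)] ln[(k_2/k_d)(1 − D₀(k_2−k_d)/(k_d L₀))]
= [1/(1.42−0.161)] ln[(1.42/0.161)(1 − 2.42×1.259/(0.161×21.7))]
= (1/1.259) ln[8.820 × 0.1279] = 0.7943 × ln(1.128) = 0.7943 × 0.1207 = 0.09585 d.
D_c = (k_d/k_2) L₀ e^(−k_d t_c) = (0.161/1.42) × 21.7 × e^(−0.161×0.09585) = 0.1134 × 21.7 × 0.9847 = 2.423 mg/L.
Minimum DO = C_s − D_c = 10.2 − 2.423 = 7.777 mg/L.
x_c = v t_c = 1.04 m/s × 0.09585 d × 86400 s/d = 8612 m ≈ 8.61 km.

t_c ≈ 0.0958 d; D_c ≈ 2.42 mg/L; min DO ≈ 7.78 mg/L; x_c ≈ 8.61 km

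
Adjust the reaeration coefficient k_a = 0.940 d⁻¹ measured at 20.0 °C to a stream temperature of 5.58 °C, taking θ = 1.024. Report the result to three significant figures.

k_a(T₂) = k_a(T₁) · θ^(T₂−T₁) = 0.940 × 1.024^(5.58−20.0)
= 0.940 × 1.024^-14.4 = 0.940 × 0.7104 = 0.6677 d⁻¹.

k_a ≈ 0.668 d⁻¹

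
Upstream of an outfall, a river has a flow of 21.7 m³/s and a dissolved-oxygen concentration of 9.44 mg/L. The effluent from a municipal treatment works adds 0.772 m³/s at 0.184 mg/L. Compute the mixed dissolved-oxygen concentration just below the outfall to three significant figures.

Flow-weighted mixing: C = (Q_r C_r + Q_w C_w)/(Q_r + Q_w)
= (21.7×9.44 + 0.772×0.184)/(21.7 + 0.772) = 205.0/22.47 = 9.122 mg/L.

9.12 mg/L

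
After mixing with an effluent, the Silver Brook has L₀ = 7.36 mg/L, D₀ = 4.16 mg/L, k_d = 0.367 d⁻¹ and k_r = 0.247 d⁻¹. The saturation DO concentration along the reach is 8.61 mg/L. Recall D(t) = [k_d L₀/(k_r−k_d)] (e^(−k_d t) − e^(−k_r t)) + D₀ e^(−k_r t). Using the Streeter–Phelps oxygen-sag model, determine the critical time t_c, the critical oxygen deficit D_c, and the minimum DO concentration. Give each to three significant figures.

t_c ≈ 1.89 d; D_c ≈ 5.47 mg/L; min DO ≈ 3.14 mg/L

With k_r/k_d = 0.6730 and 1 − D₀(k_r−k_d)/(k_d L₀) = 1.185,
t_c = ln(0.6730 × 1.185) / (0.247 − 0.367) = ln(0.7974) / -0.1200 = -0.2264/-0.1200 = 1.887 d.
D_c = (k_d/k_r) L₀ e^(−k_d t_c) = (0.367/0.247) × 7.36 × e^(−0.367×1.887) = 1.486 × 7.36 × 0.5004 = 5.472 mg/L.
Minimum DO = C_s − D_c = 8.61 − 5.472 = 3.138 mg/L.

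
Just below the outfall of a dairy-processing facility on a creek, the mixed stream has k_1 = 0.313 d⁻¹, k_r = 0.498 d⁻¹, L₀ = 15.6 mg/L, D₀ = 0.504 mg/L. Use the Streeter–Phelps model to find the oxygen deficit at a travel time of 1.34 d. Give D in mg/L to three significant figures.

k_1 L₀/(k_r−k_1) = 0.313×15.6/(0.498−0.313) = 4.883/0.1850 = 26.39 mg/L.
e^(−k_1 t) = e^(−0.313×1.340) = 0.6574; e^(−k_r t) = e^(−0.498×1.340) = 0.5131.
D = 26.39 × (0.6574 − 0.5131) + 0.504 × 0.5131 = 3.810 + 0.2586 = 4.068 mg/L.

D ≈ 4.07 mg/L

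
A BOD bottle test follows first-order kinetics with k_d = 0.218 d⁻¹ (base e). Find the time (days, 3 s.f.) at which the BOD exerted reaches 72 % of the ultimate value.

y/L₀ = 1 − e^(−k_d t) = 0.72 ⇒ e^(−k_d t) = 0.280
t = −ln(0.280) / 0.218 = 1.273 / 0.218 = 5.839 d.

t ≈ 5.84 d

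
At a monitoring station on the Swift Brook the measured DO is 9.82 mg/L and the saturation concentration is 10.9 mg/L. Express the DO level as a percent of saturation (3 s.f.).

90.1 % saturation

% saturation = C/C_s × 100 = 9.82/10.9 × 100 = 90.1 %.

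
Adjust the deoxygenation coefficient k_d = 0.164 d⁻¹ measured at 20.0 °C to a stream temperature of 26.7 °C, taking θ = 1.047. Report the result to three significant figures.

k_d(T₂) = k_d(T₁) · θ^(T₂−T₁) = 0.164 × 1.047^(26.7−20.0)
= 0.164 × 1.047^6.70 = 0.164 × 1.360 = 0.2231 d⁻¹.

k_d ≈ 0.223 d⁻¹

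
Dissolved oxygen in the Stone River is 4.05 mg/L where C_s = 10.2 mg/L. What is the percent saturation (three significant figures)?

39.7 % saturation

% saturation = C/C_s × 100 = 4.05/10.2 × 100 = 39.7 %.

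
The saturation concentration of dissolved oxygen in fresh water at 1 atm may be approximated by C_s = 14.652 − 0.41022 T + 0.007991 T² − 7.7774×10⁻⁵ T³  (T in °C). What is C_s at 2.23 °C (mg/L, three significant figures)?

C_s ≈ 13.8 mg/L

C_s = 14.652 − 0.41022×2.23 + 0.007991×2.23² − 7.7774×10⁻⁵×2.23³ = 13.78 mg/L.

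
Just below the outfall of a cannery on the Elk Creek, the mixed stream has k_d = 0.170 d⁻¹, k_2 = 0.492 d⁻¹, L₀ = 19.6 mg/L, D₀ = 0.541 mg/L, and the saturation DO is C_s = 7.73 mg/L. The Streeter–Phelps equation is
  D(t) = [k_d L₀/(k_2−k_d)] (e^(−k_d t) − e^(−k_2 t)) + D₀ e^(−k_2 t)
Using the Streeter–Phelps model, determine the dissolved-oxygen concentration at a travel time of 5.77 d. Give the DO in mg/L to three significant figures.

k_d L₀/(k_2−k_d) = 0.170×19.6/(0.492−0.170) = 3.332/0.3220 = 10.35 mg/L.
e^(−k_d t) = e^(−0.170×5.770) = 0.3750; e^(−k_2 t) = e^(−0.492×5.770) = 0.05849.
D = 10.35 × (0.3750 − 0.05849) + 0.541 × 0.05849 = 3.275 + 0.03164 = 3.307 mg/L.
DO = C_s − D = 7.73 − 3.307 = 4.423 mg/L.

DO ≈ 4.42 mg/L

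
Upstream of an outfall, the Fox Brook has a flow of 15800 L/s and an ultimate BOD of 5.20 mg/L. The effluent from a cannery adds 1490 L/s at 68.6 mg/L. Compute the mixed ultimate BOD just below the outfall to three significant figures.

10.7 mg/L

Flow-weighted mixing: C = (Q_r C_r + Q_w C_w)/(Q_r + Q_w)
= (15800×5.20 + 1490×68.6)/(15800 + 1490) = 184400/17290 = 10.66 mg/L.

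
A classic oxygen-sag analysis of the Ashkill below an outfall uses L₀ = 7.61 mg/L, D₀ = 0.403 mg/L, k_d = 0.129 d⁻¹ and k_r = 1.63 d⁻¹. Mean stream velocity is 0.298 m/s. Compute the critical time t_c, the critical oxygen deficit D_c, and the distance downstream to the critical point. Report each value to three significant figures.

At the critical point dD/dt = 0, so k_d L₀ e^(−k_d t) = k_r D. Substituting D(t) from the Streeter–Phelps equation and solving for t gives
t_c = ln[(k_r/k_d)(1 − D₀(k_r−k_d)/(k_d L₀))] / (k_r−k_d).
Here k_r−k_d = 1.501 d⁻¹ and 1 − D₀(k_r−k_d)/(k_d L₀) = 1 − 0.403×1.501/(0.129×7.61) = 0.3838, so
t_c = ln(12.64 × 0.3838) / 1.501 = 1.579 / 1.501 = 1.052 d.
D_c = (k_d/k_r) L₀ e^(−k_d t_c) = (0.129/1.63) × 7.61 × e^(−0.129×1.052) = 0.07914 × 7.61 × 0.8731 = 0.5258 mg/L.
x_c = v t_c = 0.298 m/s × 1.052 d × 86400 s/d = 27080 m ≈ 27.1 km.

t_c ≈ 1.05 d; D_c ≈ 0.526 mg/L; x_c ≈ 27.1 km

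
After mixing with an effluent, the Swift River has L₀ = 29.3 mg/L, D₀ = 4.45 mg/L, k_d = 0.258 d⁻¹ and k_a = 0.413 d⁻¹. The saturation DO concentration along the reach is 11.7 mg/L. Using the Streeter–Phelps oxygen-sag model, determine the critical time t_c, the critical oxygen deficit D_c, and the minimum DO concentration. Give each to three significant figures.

t_c ≈ 2.42 d; D_c ≈ 9.81 mg/L; min DO ≈ 1.89 mg/L

With k_a/k_d = 1.601 and 1 − D₀(k_a−k_d)/(k_d L₀) = 0.9088,
t_c = ln(1.601 × 0.9088) / (0.413 − 0.258) = ln(1.455) / 0.1550 = 0.3748/0.1550 = 2.418 d.
D_c = (k_d/k_a) L₀ e^(−k_d t_c) = (0.258/0.413) × 29.3 × e^(−0.258×2.418) = 0.6247 × 29.3 × 0.5359 = 9.808 mg/L.
Minimum DO = C_s − D_c = 11.7 − 9.808 = 1.892 mg/L.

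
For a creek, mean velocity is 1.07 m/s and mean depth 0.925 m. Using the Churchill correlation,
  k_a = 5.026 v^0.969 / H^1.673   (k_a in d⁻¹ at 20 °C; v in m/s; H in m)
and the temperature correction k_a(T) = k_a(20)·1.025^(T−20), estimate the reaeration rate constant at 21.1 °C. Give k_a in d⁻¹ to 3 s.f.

k_a ≈ 6.28 d⁻¹

k_a(20) = 5.026 × 1.07^0.969 / 0.925^1.673 = 5.026 × 1.068 / 0.8777 = 6.114 d⁻¹.
k_a(21.1) = 6.114 × 1.025^(21.1−20) = 6.114 × 1.028 = 6.283 d⁻¹.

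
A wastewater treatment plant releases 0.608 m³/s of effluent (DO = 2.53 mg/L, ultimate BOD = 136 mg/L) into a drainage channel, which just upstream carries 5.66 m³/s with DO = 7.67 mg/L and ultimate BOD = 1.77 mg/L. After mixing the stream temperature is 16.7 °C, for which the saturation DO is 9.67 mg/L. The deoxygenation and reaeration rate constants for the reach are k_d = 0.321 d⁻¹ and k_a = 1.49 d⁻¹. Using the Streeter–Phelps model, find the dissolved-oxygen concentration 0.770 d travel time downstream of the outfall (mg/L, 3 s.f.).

Mixed DO = (5.66×7.67 + 0.608×2.53)/(5.66+0.608) = 44.95/6.268 = 7.171 mg/L.
Mixed L₀ = (5.66×1.77 + 0.608×136)/(6.268) = 92.71/6.268 = 14.79 mg/L.
Initial deficit D₀ = C_s − DO₀ = 9.67 − 7.171 = 2.499 mg/L.
D(0.770) = [0.321×14.79/(1.49−0.321)](e^(−0.321×0.770) − e^(−1.49×0.770)) + 2.499 e^(−1.49×0.770)
= 4.061 × (0.7810 − 0.3175) + 2.499 × 0.3175 = 2.676 mg/L.
DO = 9.67 − 2.676 = 6.994 mg/L.

DO ≈ 6.99 mg/L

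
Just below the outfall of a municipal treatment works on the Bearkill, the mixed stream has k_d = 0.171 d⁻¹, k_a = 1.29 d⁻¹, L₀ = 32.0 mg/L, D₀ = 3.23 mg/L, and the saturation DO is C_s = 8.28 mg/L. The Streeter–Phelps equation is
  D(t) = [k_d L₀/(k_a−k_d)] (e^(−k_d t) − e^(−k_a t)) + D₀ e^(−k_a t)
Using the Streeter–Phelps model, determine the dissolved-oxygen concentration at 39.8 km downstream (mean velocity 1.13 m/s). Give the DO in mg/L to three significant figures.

Travel time t = x/v = 39.8 km / (1.13 m/s) = 39800 m / 1.13 m/s = 35220 s = 0.4077 d.
k_d L₀/(k_a−k_d) = 0.171×32.0/(1.29−0.171) = 5.472/1.119 = 4.890 mg/L.
e^(−k_d t) = e^(−0.171×0.4077) = 0.9327; e^(−k_a t) = e^(−1.29×0.4077) = 0.5910.
D = 4.890 × (0.9327 − 0.5910) + 3.23 × 0.5910 = 1.671 + 1.909 = 3.580 mg/L.
DO = C_s − D = 8.28 − 3.580 = 4.700 mg/L.

DO ≈ 4.70 mg/L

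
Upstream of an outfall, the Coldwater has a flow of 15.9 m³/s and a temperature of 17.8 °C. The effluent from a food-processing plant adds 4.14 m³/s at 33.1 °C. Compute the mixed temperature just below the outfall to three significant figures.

21.0 °C

Flow-weighted mixing: C = (Q_r C_r + Q_w C_w)/(Q_r + Q_w)
= (15.9×17.8 + 4.14×33.1)/(15.9 + 4.14) = 420.1/20.04 = 20.96 °C.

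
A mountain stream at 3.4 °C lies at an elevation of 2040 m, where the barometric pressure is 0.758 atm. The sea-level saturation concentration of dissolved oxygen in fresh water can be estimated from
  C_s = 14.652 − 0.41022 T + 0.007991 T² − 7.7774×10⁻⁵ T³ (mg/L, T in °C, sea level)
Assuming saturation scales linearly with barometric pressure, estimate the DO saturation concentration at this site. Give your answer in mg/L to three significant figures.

C_s ≈ 10.1 mg/L

At sea level: C_s = 14.652 − 0.41022×3.4 + 0.007991×3.4² − 7.7774×10⁻⁵×3.4³ = 13.35 mg/L.
Pressure correction: C_s' = 13.35 × 0.758 = 10.12 mg/L.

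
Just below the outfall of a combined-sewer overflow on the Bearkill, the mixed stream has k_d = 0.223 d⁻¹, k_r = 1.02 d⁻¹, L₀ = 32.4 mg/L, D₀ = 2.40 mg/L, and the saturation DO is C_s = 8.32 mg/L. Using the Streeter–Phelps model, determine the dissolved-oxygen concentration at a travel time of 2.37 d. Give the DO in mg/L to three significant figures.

DO ≈ 3.57 mg/L

k_d L₀/(k_r−k_d) = 0.223×32.4/(1.02−0.223) = 7.225/0.7970 = 9.065 mg/L.
e^(−k_d t) = e^(−0.223×2.370) = 0.5895; e^(−k_r t) = e^(−1.02×2.370) = 0.08915.
D = 9.065 × (0.5895 − 0.08915) + 2.40 × 0.08915 = 4.536 + 0.2140 = 4.750 mg/L.
DO = C_s − D = 8.32 − 4.750 = 3.570 mg/L.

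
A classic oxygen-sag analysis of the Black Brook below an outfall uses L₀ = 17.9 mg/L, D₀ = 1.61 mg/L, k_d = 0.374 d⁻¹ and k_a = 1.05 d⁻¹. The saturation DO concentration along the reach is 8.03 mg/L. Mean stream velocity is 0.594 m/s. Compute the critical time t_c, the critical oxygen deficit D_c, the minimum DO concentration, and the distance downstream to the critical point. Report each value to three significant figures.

t_c ≈ 1.26 d; D_c ≈ 3.97 mg/L; min DO ≈ 4.06 mg/L; x_c ≈ 64.9 km

t_c = [1/(k_a−k_d)] ln[(k_a/k_d)(1 − D₀(k_a−k_d)/(k_d L₀))]
= [1/(1.05−0.374)] ln[(1.05/0.374)(1 − 1.61×0.6760/(0.374×17.9))]
= (1/0.6760) ln[2.807 × 0.8374] = 1.479 × ln(2.351) = 1.479 × 0.8549 = 1.265 d.
L(t_c) = L₀ e^(−k_d t_c) = 17.9 × 0.6232 = 11.15 mg/L, and at the critical point k_a D_c = k_d L, so D_c = (0.374/1.05) × 11.15 = 3.973 mg/L.
Minimum DO = C_s − D_c = 8.03 − 3.973 = 4.057 mg/L.
x_c = v t_c = 0.594 m/s × 1.265 d × 86400 s/d = 64900 m ≈ 64.9 km.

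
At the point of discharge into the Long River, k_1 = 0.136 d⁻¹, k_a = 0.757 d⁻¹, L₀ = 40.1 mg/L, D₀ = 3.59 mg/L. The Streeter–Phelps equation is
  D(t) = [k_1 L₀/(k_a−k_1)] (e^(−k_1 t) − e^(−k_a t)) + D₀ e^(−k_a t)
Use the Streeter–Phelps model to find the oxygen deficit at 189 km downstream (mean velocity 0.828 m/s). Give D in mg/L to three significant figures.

D ≈ 5.43 mg/L

Travel time t = x/v = 189 km / (0.828 m/s) = 189000 m / 0.828 m/s = 228300 s = 2.642 d.
k_1 L₀/(k_a−k_1) = 0.136×40.1/(0.757−0.136) = 5.454/0.6210 = 8.782 mg/L.
e^(−k_1 t) = e^(−0.136×2.642) = 0.6982; e^(−k_a t) = e^(−0.757×2.642) = 0.1353.
D = 8.782 × (0.6982 − 0.1353) + 3.59 × 0.1353 = 4.943 + 0.4859 = 5.429 mg/L.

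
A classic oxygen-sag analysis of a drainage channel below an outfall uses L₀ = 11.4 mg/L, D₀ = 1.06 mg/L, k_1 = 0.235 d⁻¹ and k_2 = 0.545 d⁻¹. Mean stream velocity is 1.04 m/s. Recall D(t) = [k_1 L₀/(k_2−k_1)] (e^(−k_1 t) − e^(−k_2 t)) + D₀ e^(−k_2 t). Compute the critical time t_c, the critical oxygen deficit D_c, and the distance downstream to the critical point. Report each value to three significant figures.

With k_2/k_1 = 2.319 and 1 − D₀(k_2−k_1)/(k_1 L₀) = 0.8773,
t_c = ln(2.319 × 0.8773) / (0.545 − 0.235) = ln(2.035) / 0.3100 = 0.7103/0.3100 = 2.291 d.
L(t_c) = L₀ e^(−k_1 t_c) = 11.4 × 0.5836 = 6.653 mg/L, and at the critical point k_2 D_c = k_1 L, so D_c = (0.235/0.545) × 6.653 = 2.869 mg/L.
x_c = v t_c = 1.04 m/s × 2.291 d × 86400 s/d = 205900 m ≈ 206 km.

t_c ≈ 2.29 d; D_c ≈ 2.87 mg/L; x_c ≈ 206 km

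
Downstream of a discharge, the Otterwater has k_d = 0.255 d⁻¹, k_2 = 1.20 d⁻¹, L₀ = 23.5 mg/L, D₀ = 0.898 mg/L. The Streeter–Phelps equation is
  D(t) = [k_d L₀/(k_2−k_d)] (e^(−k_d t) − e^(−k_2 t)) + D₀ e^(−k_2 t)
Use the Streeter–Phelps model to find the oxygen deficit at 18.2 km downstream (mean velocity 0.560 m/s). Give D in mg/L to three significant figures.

D ≈ 2.30 mg/L

Travel time t = x/v = 18.2 km / (0.560 m/s) = 18200 m / 0.560 m/s = 32500 s = 0.3762 d.
k_d L₀/(k_2−k_d) = 0.255×23.5/(1.20−0.255) = 5.992/0.9450 = 6.341 mg/L.
e^(−k_d t) = e^(−0.255×0.3762) = 0.9085; e^(−k_2 t) = e^(−1.20×0.3762) = 0.6367.
D = 6.341 × (0.9085 − 0.6367) + 0.898 × 0.6367 = 1.724 + 0.5718 = 2.295 mg/L.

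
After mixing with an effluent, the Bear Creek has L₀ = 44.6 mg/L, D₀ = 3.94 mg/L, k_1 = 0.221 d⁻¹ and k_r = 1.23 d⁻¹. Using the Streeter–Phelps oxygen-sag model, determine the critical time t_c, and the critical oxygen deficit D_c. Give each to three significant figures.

t_c ≈ 1.19 d; D_c ≈ 6.16 mg/L

With k_r/k_1 = 5.566 and 1 − D₀(k_r−k_1)/(k_1 L₀) = 0.5967,
t_c = ln(5.566 × 0.5967) / (1.23 − 0.221) = ln(3.321) / 1.009 = 1.200/1.009 = 1.190 d.
D_c = (k_1/k_r) L₀ e^(−k_1 t_c) = (0.221/1.23) × 44.6 × e^(−0.221×1.190) = 0.1797 × 44.6 × 0.7688 = 6.161 mg/L.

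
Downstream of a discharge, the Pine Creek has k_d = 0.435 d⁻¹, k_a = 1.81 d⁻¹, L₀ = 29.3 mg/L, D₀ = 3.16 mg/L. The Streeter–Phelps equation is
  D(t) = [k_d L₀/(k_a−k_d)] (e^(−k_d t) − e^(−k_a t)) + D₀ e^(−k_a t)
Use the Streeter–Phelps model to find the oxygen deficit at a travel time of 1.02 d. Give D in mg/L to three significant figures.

D ≈ 4.98 mg/L

k_d L₀/(k_a−k_d) = 0.435×29.3/(1.81−0.435) = 12.75/1.375 = 9.269 mg/L.
e^(−k_d t) = e^(−0.435×1.020) = 0.6417; e^(−k_a t) = e^(−1.81×1.020) = 0.1578.
D = 9.269 × (0.6417 − 0.1578) + 3.16 × 0.1578 = 4.485 + 0.4988 = 4.984 mg/L.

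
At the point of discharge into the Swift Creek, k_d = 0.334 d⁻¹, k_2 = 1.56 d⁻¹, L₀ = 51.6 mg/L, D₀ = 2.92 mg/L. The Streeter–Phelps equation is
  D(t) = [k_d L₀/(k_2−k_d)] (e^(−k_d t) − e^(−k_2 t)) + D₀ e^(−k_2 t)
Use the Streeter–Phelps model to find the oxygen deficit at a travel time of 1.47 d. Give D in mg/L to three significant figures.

k_d L₀/(k_2−k_d) = 0.334×51.6/(1.56−0.334) = 17.23/1.226 = 14.06 mg/L.
e^(−k_d t) = e^(−0.334×1.470) = 0.6120; e^(−k_2 t) = e^(−1.56×1.470) = 0.1009.
D = 14.06 × (0.6120 − 0.1009) + 2.92 × 0.1009 = 7.185 + 0.2948 = 7.479 mg/L.

D ≈ 7.48 mg/L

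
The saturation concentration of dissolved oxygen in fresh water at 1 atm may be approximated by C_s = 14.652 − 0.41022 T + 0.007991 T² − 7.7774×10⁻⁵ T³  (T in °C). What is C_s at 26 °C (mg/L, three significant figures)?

C_s = 14.652 − 0.41022×26 + 0.007991×26² − 7.7774×10⁻⁵×26³ = 8.021 mg/L.

C_s ≈ 8.02 mg/L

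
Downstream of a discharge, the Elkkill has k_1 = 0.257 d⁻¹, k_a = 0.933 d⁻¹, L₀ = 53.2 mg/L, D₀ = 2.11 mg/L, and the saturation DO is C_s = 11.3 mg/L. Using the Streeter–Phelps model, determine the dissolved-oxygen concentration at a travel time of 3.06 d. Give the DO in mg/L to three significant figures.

k_1 L₀/(k_a−k_1) = 0.257×53.2/(0.933−0.257) = 13.67/0.6760 = 20.23 mg/L.
e^(−k_1 t) = e^(−0.257×3.060) = 0.4555; e^(−k_a t) = e^(−0.933×3.060) = 0.05756.
D = 20.23 × (0.4555 − 0.05756) + 2.11 × 0.05756 = 8.048 + 0.1214 = 8.169 mg/L.
DO = C_s − D = 11.3 − 8.169 = 3.131 mg/L.

DO ≈ 3.13 mg/L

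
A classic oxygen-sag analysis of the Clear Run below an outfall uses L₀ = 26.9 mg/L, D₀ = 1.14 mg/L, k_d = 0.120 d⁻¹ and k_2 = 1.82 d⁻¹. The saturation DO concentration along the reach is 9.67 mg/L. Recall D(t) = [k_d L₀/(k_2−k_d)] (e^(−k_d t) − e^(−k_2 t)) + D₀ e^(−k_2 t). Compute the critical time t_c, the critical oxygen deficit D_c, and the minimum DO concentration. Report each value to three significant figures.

At the critical point dD/dt = 0, so k_d L₀ e^(−k_d t) = k_2 D. Substituting D(t) from the Streeter–Phelps equation and solving for t gives
t_c = ln[(k_2/k_d)(1 − D₀(k_2−k_d)/(k_d L₀))] / (k_2−k_d).
Here k_2−k_d = 1.700 d⁻¹ and 1 − D₀(k_2−k_d)/(k_d L₀) = 1 − 1.14×1.700/(0.120×26.9) = 0.3996, so
t_c = ln(15.17 × 0.3996) / 1.700 = 1.802 / 1.700 = 1.060 d.
L(t_c) = L₀ e^(−k_d t_c) = 26.9 × 0.8806 = 23.69 mg/L, and at the critical point k_2 D_c = k_d L, so D_c = (0.120/1.82) × 23.69 = 1.562 mg/L.
Minimum DO = C_s − D_c = 9.67 − 1.562 = 8.108 mg/L.

t_c ≈ 1.06 d; D_c ≈ 1.56 mg/L; min DO ≈ 8.11 mg/L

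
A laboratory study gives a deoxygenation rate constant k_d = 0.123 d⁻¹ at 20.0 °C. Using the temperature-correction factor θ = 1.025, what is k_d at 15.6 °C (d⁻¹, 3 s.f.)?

k_d(T₂) = k_d(T₁) · θ^(T₂−T₁) = 0.123 × 1.025^(15.6−20.0)
= 0.123 × 1.025^-4.40 = 0.123 × 0.8970 = 0.1103 d⁻¹.

k_d ≈ 0.110 d⁻¹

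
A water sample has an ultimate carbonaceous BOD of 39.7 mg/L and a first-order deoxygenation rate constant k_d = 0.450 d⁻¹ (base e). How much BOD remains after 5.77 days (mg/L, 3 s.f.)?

L ≈ 2.96 mg/L

L_t = L₀ e^(−k_d t) = 39.7 × e^(−0.450×5.77) = 39.7 × 0.07453 = 2.959 mg/L.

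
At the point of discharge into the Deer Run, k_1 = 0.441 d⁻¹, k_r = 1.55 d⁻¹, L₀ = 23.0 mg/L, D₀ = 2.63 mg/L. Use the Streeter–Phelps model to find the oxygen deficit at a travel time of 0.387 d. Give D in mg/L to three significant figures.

k_1 L₀/(k_r−k_1) = 0.441×23.0/(1.55−0.441) = 10.14/1.109 = 9.146 mg/L.
e^(−k_1 t) = e^(−0.441×0.3870) = 0.8431; e^(−k_r t) = e^(−1.55×0.3870) = 0.5489.
D = 9.146 × (0.8431 − 0.5489) + 2.63 × 0.5489 = 2.691 + 1.444 = 4.134 mg/L.

D ≈ 4.13 mg/L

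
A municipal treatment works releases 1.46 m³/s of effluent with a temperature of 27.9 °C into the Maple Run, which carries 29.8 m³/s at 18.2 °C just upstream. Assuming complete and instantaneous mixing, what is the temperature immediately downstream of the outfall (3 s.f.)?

Flow-weighted mixing: C = (Q_r C_r + Q_w C_w)/(Q_r + Q_w)
= (29.8×18.2 + 1.46×27.9)/(29.8 + 1.46) = 583.1/31.26 = 18.65 °C.

18.7 °C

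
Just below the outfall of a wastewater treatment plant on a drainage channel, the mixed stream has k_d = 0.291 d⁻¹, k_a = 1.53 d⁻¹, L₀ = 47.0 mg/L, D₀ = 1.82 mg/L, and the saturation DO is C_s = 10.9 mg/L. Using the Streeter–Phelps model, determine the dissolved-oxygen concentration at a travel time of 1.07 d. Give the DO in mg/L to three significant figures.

k_d L₀/(k_a−k_d) = 0.291×47.0/(1.53−0.291) = 13.68/1.239 = 11.04 mg/L.
e^(−k_d t) = e^(−0.291×1.070) = 0.7324; e^(−k_a t) = e^(−1.53×1.070) = 0.1945.
D = 11.04 × (0.7324 − 0.1945) + 1.82 × 0.1945 = 5.938 + 0.3541 = 6.292 mg/L.
DO = C_s − D = 10.9 − 6.292 = 4.608 mg/L.

DO ≈ 4.61 mg/L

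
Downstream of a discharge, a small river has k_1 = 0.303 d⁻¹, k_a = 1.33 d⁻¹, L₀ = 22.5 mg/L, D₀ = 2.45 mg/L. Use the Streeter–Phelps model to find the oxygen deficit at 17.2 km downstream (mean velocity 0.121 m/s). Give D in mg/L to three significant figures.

Travel time t = x/v = 17.2 km / (0.121 m/s) = 17200 m / 0.121 m/s = 142100 s = 1.645 d.
k_1 L₀/(k_a−k_1) = 0.303×22.5/(1.33−0.303) = 6.817/1.027 = 6.638 mg/L.
e^(−k_1 t) = e^(−0.303×1.645) = 0.6074; e^(−k_a t) = e^(−1.33×1.645) = 0.1121.
D = 6.638 × (0.6074 − 0.1121) + 2.45 × 0.1121 = 3.288 + 0.2747 = 3.563 mg/L.

D ≈ 3.56 mg/L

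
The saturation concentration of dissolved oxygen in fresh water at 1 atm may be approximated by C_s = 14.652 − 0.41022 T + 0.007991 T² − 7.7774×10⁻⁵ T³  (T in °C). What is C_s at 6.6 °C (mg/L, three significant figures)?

C_s = 14.652 − 0.41022×6.6 + 0.007991×6.6² − 7.7774×10⁻⁵×6.6³ = 12.27 mg/L.

C_s ≈ 12.3 mg/L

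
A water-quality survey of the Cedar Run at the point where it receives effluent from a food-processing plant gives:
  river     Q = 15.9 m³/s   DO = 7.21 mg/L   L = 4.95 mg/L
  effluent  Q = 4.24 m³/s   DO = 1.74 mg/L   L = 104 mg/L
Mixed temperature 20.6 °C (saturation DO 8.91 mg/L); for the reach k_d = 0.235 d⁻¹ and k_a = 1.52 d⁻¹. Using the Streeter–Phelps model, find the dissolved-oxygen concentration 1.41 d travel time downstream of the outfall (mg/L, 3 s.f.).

Mixed DO = (15.9×7.21 + 4.24×1.74)/(15.9+4.24) = 122.0/20.14 = 6.058 mg/L.
Mixed L₀ = (15.9×4.95 + 4.24×104)/(20.14) = 519.7/20.14 = 25.80 mg/L.
Initial deficit D₀ = C_s − DO₀ = 8.91 − 6.058 = 2.852 mg/L.
D(1.41) = [0.235×25.80/(1.52−0.235)](e^(−0.235×1.41) − e^(−1.52×1.41)) + 2.852 e^(−1.52×1.41)
= 4.719 × (0.7180 − 0.1173) + 2.852 × 0.1173 = 3.169 mg/L.
DO = 8.91 − 3.169 = 5.741 mg/L.

DO ≈ 5.74 mg/L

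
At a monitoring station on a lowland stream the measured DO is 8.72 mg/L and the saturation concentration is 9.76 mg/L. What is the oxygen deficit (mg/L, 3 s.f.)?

D = C_s − C = 9.76 − 8.72 = 1.04 mg/L.

D ≈ 1.04 mg/L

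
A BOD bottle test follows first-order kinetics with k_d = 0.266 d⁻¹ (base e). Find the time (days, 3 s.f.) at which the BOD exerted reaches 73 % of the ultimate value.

t ≈ 4.92 d

y/L₀ = 1 − e^(−k_d t) = 0.73 ⇒ e^(−k_d t) = 0.270
t = −ln(0.270) / 0.266 = 1.309 / 0.266 = 4.922 d.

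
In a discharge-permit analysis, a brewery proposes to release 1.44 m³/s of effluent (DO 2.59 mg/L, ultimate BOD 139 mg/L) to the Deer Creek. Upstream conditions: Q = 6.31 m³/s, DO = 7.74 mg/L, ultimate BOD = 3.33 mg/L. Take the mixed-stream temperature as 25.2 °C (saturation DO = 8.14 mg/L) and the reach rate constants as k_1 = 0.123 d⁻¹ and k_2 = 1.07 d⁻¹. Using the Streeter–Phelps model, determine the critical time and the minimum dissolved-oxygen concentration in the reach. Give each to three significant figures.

t_c ≈ 1.80 d; minimum DO ≈ 5.51 mg/L

Mixed DO = (6.31×7.74 + 1.44×2.59)/(6.31+1.44) = 52.57/7.750 = 6.783 mg/L.
Mixed L₀ = (6.31×3.33 + 1.44×139)/(7.750) = 221.2/7.750 = 28.54 mg/L.
Initial deficit D₀ = C_s − DO₀ = 8.14 − 6.783 = 1.357 mg/L.
t_c = (1/0.9470) ln[(1.07/0.123)(1 − 1.357×0.9470/(0.123×28.54))] = 1.056 × ln(5.515) = 1.803 d.
D_c = (0.123/1.07) × 28.54 × e^(−0.123×1.803) = 0.1150 × 28.54 × 0.8011 = 2.628 mg/L.
Minimum DO = 8.14 − 2.628 = 5.512 mg/L.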